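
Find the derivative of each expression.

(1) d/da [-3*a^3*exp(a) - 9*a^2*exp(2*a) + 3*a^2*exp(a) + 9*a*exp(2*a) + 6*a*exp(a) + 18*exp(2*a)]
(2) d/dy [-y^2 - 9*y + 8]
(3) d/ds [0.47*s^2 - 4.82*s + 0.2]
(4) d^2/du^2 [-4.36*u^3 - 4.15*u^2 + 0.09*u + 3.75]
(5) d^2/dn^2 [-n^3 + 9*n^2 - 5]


(1) = 3*(-a^3 - 6*a^2*exp(a) - 2*a^2 + 4*a + 15*exp(a) + 2)*exp(a)
(2) = -2*y - 9
(3) = 0.94*s - 4.82
(4) = -26.16*u - 8.3
(5) = 18 - 6*n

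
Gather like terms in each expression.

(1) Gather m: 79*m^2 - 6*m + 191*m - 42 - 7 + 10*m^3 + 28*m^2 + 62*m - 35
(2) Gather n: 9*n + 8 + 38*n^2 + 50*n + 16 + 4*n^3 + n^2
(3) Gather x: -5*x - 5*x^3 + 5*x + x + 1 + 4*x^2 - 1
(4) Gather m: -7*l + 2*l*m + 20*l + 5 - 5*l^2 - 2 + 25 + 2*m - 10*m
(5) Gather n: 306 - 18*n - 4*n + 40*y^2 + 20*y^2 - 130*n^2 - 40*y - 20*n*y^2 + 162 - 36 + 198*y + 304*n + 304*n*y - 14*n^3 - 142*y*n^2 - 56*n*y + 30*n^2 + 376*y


(1) = 10*m^3 + 107*m^2 + 247*m - 84
(2) = 4*n^3 + 39*n^2 + 59*n + 24
(3) = -5*x^3 + 4*x^2 + x
(4) = -5*l^2 + 13*l + m*(2*l - 8) + 28
(5) = -14*n^3 + n^2*(-142*y - 100) + n*(-20*y^2 + 248*y + 282) + 60*y^2 + 534*y + 432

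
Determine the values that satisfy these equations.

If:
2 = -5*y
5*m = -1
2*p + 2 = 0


Then:
m = -1/5
p = -1
y = -2/5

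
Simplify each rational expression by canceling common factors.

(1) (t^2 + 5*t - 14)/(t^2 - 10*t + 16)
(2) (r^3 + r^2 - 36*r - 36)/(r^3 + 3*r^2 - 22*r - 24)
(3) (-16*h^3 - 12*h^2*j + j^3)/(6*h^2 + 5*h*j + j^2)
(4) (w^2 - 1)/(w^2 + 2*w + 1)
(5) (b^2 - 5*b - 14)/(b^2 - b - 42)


(1) = (t + 7)/(t - 8)
(2) = (r - 6)/(r - 4)
(3) = (-8*h^2 - 2*h*j + j^2)/(3*h + j)
(4) = (w - 1)/(w + 1)
(5) = (b + 2)/(b + 6)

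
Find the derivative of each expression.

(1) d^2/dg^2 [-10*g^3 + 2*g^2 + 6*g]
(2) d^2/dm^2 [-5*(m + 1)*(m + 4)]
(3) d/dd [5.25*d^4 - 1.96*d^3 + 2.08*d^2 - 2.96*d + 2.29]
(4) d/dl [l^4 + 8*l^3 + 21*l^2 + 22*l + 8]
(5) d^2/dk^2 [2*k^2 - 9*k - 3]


(1) = 4 - 60*g
(2) = -10
(3) = 21.0*d^3 - 5.88*d^2 + 4.16*d - 2.96
(4) = 4*l^3 + 24*l^2 + 42*l + 22
(5) = 4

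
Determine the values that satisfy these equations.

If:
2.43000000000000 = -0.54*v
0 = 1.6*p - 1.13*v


Then:
p = -3.18
v = -4.50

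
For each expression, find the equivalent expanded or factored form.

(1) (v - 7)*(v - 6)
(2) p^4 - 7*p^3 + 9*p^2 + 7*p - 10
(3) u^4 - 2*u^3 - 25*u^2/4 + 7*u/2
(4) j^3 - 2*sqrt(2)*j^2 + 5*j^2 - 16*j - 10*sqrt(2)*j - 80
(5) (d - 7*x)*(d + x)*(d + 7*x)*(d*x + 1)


(1) = v^2 - 13*v + 42
(2) = (p - 5)*(p - 2)*(p - 1)*(p + 1)
(3) = u*(u - 7/2)*(u - 1/2)*(u + 2)
(4) = (j + 5)*(j - 4*sqrt(2))*(j + 2*sqrt(2))
(5) = d^4*x + d^3*x^2 + d^3 - 49*d^2*x^3 + d^2*x - 49*d*x^4 - 49*d*x^2 - 49*x^3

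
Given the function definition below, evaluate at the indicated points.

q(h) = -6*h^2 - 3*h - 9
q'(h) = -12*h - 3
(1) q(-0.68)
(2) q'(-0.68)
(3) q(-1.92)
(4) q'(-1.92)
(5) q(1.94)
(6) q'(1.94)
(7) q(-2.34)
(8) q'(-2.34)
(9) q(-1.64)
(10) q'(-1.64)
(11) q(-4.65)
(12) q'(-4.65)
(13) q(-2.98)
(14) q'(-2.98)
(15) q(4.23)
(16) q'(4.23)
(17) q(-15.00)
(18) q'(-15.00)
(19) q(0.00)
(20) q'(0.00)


(1) = -9.73
(2) = 5.16
(3) = -25.36
(4) = 20.04
(5) = -37.40
(6) = -26.28
(7) = -34.83
(8) = 25.08
(9) = -20.22
(10) = 16.68
(11) = -124.79
(12) = 52.80
(13) = -53.34
(14) = 32.76
(15) = -129.05
(16) = -53.76
(17) = -1314.00
(18) = 177.00
(19) = -9.00
(20) = -3.00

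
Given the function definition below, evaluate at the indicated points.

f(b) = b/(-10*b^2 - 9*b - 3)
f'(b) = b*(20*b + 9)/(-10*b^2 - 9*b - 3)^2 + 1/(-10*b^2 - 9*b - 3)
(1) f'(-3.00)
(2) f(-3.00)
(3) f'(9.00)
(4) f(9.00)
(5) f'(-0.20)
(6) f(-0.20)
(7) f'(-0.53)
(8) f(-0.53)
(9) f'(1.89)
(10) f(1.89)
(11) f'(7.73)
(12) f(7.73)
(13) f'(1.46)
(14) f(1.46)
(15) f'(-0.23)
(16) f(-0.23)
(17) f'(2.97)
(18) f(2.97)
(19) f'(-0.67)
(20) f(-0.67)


(1) = 0.02
(2) = 0.05
(3) = 0.00
(4) = -0.01
(5) = -1.02
(6) = 0.12
(7) = -0.18
(8) = 0.51
(9) = 0.01
(10) = -0.03
(11) = 0.00
(12) = -0.01
(13) = 0.01
(14) = -0.04
(15) = -1.16
(16) = 0.16
(17) = 0.01
(18) = -0.03
(19) = 0.70
(20) = 0.46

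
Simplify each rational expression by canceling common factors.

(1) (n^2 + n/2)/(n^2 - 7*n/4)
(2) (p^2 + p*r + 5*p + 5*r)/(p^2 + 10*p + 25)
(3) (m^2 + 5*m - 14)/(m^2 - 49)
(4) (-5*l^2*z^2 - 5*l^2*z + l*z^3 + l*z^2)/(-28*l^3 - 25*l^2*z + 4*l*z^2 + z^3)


(1) = (4*n + 2)/(4*n - 7)
(2) = (p + r)/(p + 5)
(3) = (m - 2)/(m - 7)
(4) = (-5*l^2*z^2 - 5*l^2*z + l*z^3 + l*z^2)/(-28*l^3 - 25*l^2*z + 4*l*z^2 + z^3)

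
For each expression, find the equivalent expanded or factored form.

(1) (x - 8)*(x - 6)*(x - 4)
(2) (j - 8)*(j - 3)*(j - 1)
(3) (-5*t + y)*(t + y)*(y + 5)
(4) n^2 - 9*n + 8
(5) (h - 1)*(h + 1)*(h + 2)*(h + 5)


(1) = x^3 - 18*x^2 + 104*x - 192
(2) = j^3 - 12*j^2 + 35*j - 24
(3) = -5*t^2*y - 25*t^2 - 4*t*y^2 - 20*t*y + y^3 + 5*y^2
(4) = (n - 8)*(n - 1)
(5) = h^4 + 7*h^3 + 9*h^2 - 7*h - 10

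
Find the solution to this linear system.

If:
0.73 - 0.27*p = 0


Then:
p = 2.70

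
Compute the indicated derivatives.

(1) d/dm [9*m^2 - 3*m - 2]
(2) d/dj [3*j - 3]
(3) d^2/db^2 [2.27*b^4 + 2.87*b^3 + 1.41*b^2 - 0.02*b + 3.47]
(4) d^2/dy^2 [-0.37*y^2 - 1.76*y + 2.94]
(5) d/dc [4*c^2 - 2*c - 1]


(1) = 18*m - 3
(2) = 3
(3) = 27.24*b^2 + 17.22*b + 2.82
(4) = -0.740000000000000
(5) = 8*c - 2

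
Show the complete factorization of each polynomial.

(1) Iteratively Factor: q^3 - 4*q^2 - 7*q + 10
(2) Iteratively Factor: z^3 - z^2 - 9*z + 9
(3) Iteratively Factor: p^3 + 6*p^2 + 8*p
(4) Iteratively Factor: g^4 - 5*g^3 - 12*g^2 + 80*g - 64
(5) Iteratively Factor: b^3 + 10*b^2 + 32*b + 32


(1) = (q - 1)*(q^2 - 3*q - 10) = (q - 1)*(q + 2)*(q - 5)
(2) = (z - 1)*(z^2 - 9) = (z - 3)*(z - 1)*(z + 3)
(3) = (p + 4)*(p^2 + 2*p) = p*(p + 4)*(p + 2)
(4) = (g - 1)*(g^3 - 4*g^2 - 16*g + 64) = (g - 4)*(g - 1)*(g^2 - 16) = (g - 4)^2*(g - 1)*(g + 4)
(5) = (b + 2)*(b^2 + 8*b + 16) = (b + 2)*(b + 4)*(b + 4)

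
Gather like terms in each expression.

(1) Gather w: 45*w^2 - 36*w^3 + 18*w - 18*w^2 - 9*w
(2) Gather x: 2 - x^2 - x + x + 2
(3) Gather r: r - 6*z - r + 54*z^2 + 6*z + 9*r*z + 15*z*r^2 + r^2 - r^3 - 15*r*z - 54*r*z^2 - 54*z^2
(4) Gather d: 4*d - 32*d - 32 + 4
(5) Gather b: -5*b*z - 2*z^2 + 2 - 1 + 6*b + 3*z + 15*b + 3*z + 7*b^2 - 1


(1) = -36*w^3 + 27*w^2 + 9*w
(2) = 4 - x^2
(3) = -r^3 + r^2*(15*z + 1) + r*(-54*z^2 - 6*z)
(4) = -28*d - 28
(5) = 7*b^2 + b*(21 - 5*z) - 2*z^2 + 6*z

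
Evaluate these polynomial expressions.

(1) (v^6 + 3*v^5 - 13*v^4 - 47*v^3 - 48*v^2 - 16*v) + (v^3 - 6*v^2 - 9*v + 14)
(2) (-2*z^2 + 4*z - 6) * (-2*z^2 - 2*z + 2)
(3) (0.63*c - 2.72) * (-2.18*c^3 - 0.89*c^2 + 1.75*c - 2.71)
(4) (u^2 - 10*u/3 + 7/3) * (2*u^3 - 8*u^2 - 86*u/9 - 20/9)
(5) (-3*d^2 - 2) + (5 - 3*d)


(1) = v^6 + 3*v^5 - 13*v^4 - 46*v^3 - 54*v^2 - 25*v + 14
(2) = 4*z^4 - 4*z^3 + 20*z - 12
(3) = -1.3734*c^4 + 5.3689*c^3 + 3.5233*c^2 - 6.4673*c + 7.3712
(4) = 2*u^5 - 44*u^4/3 + 196*u^3/9 + 296*u^2/27 - 134*u/9 - 140/27
(5) = -3*d^2 - 3*d + 3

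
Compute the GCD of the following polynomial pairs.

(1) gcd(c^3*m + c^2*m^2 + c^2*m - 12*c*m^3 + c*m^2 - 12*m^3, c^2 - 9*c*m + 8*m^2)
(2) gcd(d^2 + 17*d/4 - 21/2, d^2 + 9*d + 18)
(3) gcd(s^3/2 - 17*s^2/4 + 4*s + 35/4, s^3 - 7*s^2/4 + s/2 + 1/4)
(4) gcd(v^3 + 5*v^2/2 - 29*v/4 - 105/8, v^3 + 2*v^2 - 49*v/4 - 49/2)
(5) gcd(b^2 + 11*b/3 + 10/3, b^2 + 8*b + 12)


(1) = gcd((c - 3*m)*(c + 4*m)*(c*m + m), (c - 8*m)*(c - m)) = 1
(2) = gcd((d - 7/4)*(d + 6), (d + 3)*(d + 6)) = d + 6
(3) = gcd((s/2 + 1/2)*(s - 7)*(s - 5/2), (s - 1)^2*(s + 1/4)) = 1
(4) = v + 7/2
(5) = gcd((b + 5/3)*(b + 2), (b + 2)*(b + 6)) = b + 2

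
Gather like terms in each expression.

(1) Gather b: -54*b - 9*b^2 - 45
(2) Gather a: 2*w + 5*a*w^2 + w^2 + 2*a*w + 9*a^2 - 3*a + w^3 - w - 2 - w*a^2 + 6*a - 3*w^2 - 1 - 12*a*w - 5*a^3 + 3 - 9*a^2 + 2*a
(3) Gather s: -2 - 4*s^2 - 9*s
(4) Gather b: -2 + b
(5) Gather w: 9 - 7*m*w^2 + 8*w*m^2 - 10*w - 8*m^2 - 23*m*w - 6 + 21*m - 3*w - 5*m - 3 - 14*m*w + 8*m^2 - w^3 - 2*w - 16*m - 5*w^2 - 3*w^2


(1) = -9*b^2 - 54*b - 45
(2) = -5*a^3 - a^2*w + a*(5*w^2 - 10*w + 5) + w^3 - 2*w^2 + w
(3) = -4*s^2 - 9*s - 2
(4) = b - 2
(5) = -w^3 + w^2*(-7*m - 8) + w*(8*m^2 - 37*m - 15)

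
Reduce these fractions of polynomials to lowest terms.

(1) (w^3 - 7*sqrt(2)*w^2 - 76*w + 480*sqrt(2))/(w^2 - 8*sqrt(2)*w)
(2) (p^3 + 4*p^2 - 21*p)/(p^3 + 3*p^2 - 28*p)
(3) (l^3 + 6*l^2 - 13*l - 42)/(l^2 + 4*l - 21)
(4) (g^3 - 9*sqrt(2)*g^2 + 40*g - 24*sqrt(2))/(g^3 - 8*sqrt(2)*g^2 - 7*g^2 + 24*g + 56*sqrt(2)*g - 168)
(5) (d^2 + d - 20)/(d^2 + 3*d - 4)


(1) = (w^2 + sqrt(2)*w - 60)/w
(2) = (p - 3)/(p - 4)
(3) = l + 2
(4) = (g - sqrt(2))/(g - 7)
(5) = (d^2 + d - 20)/(d^2 + 3*d - 4)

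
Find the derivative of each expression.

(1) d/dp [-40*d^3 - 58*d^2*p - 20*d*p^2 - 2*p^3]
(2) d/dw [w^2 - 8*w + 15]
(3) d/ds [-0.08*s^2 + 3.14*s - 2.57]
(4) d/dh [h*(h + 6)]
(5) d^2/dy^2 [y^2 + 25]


(1) = -58*d^2 - 40*d*p - 6*p^2
(2) = 2*w - 8
(3) = 3.14 - 0.16*s
(4) = 2*h + 6
(5) = 2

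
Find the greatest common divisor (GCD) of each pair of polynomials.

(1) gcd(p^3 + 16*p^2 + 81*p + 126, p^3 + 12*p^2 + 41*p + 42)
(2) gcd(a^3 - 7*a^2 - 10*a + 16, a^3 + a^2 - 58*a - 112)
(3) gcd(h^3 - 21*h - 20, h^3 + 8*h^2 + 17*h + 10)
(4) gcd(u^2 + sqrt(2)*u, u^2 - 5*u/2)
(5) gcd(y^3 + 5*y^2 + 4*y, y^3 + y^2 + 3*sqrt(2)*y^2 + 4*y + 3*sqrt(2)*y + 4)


(1) = p^2 + 10*p + 21
(2) = a^2 - 6*a - 16
(3) = gcd((h - 5)*(h + 1)*(h + 4), (h + 1)*(h + 2)*(h + 5)) = h + 1
(4) = u
(5) = y + 1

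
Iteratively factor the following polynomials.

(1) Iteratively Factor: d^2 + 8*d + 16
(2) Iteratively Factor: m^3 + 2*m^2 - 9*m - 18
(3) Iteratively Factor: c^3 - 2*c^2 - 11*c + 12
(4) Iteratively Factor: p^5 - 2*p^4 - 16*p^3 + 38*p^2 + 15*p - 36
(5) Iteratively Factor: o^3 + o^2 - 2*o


(1) = (d + 4)*(d + 4)
(2) = (m + 3)*(m^2 - m - 6) = (m + 2)*(m + 3)*(m - 3)
(3) = (c - 1)*(c^2 - c - 12) = (c - 4)*(c - 1)*(c + 3)
(4) = (p + 4)*(p^4 - 6*p^3 + 8*p^2 + 6*p - 9) = (p - 3)*(p + 4)*(p^3 - 3*p^2 - p + 3) = (p - 3)*(p - 1)*(p + 4)*(p^2 - 2*p - 3) = (p - 3)*(p - 1)*(p + 1)*(p + 4)*(p - 3)
(5) = (o + 2)*(o^2 - o) = (o - 1)*(o + 2)*(o)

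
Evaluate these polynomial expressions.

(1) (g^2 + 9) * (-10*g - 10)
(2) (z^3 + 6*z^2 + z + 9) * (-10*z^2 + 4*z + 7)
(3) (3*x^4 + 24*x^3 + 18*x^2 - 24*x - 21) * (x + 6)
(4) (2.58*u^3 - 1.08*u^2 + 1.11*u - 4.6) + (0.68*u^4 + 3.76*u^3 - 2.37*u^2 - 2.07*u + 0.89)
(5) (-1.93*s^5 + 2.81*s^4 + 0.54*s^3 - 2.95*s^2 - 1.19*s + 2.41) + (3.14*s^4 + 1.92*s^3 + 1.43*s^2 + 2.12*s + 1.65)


(1) = -10*g^3 - 10*g^2 - 90*g - 90
(2) = -10*z^5 - 56*z^4 + 21*z^3 - 44*z^2 + 43*z + 63
(3) = 3*x^5 + 42*x^4 + 162*x^3 + 84*x^2 - 165*x - 126
(4) = 0.68*u^4 + 6.34*u^3 - 3.45*u^2 - 0.96*u - 3.71
(5) = -1.93*s^5 + 5.95*s^4 + 2.46*s^3 - 1.52*s^2 + 0.93*s + 4.06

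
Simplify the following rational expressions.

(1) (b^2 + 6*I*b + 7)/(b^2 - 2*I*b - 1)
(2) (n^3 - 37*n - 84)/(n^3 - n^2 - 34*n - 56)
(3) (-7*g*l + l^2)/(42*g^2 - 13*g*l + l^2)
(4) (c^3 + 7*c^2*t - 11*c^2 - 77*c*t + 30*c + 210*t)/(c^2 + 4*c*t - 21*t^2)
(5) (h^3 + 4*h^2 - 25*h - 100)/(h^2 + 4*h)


(1) = (b + 7*I)/(b - I)
(2) = (n + 3)/(n + 2)
(3) = -l/(6*g - l)
(4) = (-c^2 + 11*c - 30)/(-c + 3*t)
(5) = (h^2 - 25)/h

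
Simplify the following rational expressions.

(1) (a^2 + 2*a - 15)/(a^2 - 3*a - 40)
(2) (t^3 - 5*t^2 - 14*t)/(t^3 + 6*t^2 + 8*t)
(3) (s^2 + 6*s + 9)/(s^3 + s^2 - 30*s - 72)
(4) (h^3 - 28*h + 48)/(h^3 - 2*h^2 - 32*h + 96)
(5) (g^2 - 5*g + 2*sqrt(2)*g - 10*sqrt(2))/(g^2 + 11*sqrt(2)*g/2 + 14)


(1) = (a - 3)/(a - 8)
(2) = (t - 7)/(t + 4)
(3) = (s + 3)/(s^2 - 2*s - 24)
(4) = (h - 2)/(h - 4)
(5) = (2*g - 10)/(2*g + 7*sqrt(2))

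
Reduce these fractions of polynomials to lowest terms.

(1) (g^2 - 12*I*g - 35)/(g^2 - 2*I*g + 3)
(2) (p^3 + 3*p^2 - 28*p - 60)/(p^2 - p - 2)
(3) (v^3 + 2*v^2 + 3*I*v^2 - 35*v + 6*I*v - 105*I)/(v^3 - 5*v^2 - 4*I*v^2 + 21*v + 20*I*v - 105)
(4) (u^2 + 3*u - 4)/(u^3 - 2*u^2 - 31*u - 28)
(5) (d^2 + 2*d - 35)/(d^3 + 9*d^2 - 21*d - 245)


(1) = (g^2 - 12*I*g - 35)/(g^2 - 2*I*g + 3)
(2) = (p^3 + 3*p^2 - 28*p - 60)/(p^2 - p - 2)
(3) = (v + 7)/(v - 7*I)
(4) = (u - 1)/(u^2 - 6*u - 7)
(5) = 1/(d + 7)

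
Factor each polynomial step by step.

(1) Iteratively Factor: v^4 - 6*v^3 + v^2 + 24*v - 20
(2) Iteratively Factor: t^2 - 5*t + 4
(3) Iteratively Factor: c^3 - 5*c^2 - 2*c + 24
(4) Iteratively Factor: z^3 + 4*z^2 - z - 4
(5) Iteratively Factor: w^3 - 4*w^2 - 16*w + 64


(1) = (v + 2)*(v^3 - 8*v^2 + 17*v - 10) = (v - 1)*(v + 2)*(v^2 - 7*v + 10) = (v - 2)*(v - 1)*(v + 2)*(v - 5)
(2) = (t - 1)*(t - 4)
(3) = (c + 2)*(c^2 - 7*c + 12) = (c - 3)*(c + 2)*(c - 4)
(4) = (z - 1)*(z^2 + 5*z + 4) = (z - 1)*(z + 4)*(z + 1)
(5) = (w + 4)*(w^2 - 8*w + 16) = (w - 4)*(w + 4)*(w - 4)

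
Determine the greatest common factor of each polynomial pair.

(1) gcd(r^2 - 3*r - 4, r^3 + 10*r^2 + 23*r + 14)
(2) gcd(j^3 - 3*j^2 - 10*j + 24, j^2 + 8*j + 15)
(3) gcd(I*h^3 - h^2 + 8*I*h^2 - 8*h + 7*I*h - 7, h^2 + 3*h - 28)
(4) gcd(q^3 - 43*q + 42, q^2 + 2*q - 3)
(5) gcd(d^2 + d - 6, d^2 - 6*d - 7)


(1) = gcd((r - 4)*(r + 1), (r + 1)*(r + 2)*(r + 7)) = r + 1
(2) = gcd((j - 4)*(j - 2)*(j + 3), (j + 3)*(j + 5)) = j + 3
(3) = gcd((h + 7)*(h + I)*(I*h + I), (h - 4)*(h + 7)) = h + 7
(4) = gcd((q - 6)*(q - 1)*(q + 7), (q - 1)*(q + 3)) = q - 1
(5) = gcd((d - 2)*(d + 3), (d - 7)*(d + 1)) = 1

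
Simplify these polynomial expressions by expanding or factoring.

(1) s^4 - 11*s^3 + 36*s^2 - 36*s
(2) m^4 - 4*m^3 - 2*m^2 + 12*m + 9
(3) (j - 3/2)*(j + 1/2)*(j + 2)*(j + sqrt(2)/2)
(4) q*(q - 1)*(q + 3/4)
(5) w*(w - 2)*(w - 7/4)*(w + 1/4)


(1) = s*(s - 6)*(s - 3)*(s - 2)
(2) = (m - 3)^2*(m + 1)^2
(3) = j^4 + sqrt(2)*j^3/2 + j^3 - 11*j^2/4 + sqrt(2)*j^2/2 - 11*sqrt(2)*j/8 - 3*j/2 - 3*sqrt(2)/4
(4) = q^3 - q^2/4 - 3*q/4
(5) = w^4 - 7*w^3/2 + 41*w^2/16 + 7*w/8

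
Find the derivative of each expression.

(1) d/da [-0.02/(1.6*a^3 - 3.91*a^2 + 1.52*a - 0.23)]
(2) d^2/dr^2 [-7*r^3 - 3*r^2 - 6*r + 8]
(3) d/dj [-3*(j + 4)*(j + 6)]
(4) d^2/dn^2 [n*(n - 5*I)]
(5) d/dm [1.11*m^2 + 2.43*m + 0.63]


(1) = (0.096*a^2 - 0.1564*a + 0.0304)/(1.6*a^3 - 3.91*a^2 + 1.52*a - 0.23)^2
(2) = -42*r - 6
(3) = -6*j - 30
(4) = 2
(5) = 2.22*m + 2.43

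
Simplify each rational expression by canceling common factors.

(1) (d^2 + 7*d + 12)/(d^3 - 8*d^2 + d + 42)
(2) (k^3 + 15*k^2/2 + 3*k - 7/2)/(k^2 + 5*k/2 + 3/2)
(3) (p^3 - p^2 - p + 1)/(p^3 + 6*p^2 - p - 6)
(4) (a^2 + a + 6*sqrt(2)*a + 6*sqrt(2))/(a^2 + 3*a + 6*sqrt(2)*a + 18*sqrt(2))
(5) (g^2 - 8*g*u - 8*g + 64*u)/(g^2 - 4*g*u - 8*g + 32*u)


(1) = (d^2 + 7*d + 12)/(d^3 - 8*d^2 + d + 42)
(2) = (2*k^2 + 13*k - 7)/(2*k + 3)
(3) = (p - 1)/(p + 6)
(4) = (a + 1)/(a + 3)
(5) = (-g + 8*u)/(-g + 4*u)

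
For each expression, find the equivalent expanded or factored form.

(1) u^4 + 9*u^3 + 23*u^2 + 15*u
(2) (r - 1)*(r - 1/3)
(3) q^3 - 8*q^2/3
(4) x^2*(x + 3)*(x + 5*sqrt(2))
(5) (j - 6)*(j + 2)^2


(1) = u*(u + 1)*(u + 3)*(u + 5)
(2) = r^2 - 4*r/3 + 1/3
(3) = q^2*(q - 8/3)
(4) = x^4 + 3*x^3 + 5*sqrt(2)*x^3 + 15*sqrt(2)*x^2
(5) = j^3 - 2*j^2 - 20*j - 24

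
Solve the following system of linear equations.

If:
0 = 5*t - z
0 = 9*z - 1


Then:
t = 1/45
z = 1/9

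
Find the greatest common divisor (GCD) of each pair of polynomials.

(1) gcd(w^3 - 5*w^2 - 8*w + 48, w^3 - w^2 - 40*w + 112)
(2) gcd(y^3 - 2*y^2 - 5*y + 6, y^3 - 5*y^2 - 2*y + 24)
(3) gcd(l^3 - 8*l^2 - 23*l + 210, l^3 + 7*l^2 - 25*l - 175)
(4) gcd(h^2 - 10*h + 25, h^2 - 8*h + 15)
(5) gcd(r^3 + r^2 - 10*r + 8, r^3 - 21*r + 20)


(1) = gcd((w - 4)^2*(w + 3), (w - 4)^2*(w + 7)) = w^2 - 8*w + 16
(2) = y^2 - y - 6
(3) = l + 5
(4) = h - 5
(5) = gcd((r - 2)*(r - 1)*(r + 4), (r - 4)*(r - 1)*(r + 5)) = r - 1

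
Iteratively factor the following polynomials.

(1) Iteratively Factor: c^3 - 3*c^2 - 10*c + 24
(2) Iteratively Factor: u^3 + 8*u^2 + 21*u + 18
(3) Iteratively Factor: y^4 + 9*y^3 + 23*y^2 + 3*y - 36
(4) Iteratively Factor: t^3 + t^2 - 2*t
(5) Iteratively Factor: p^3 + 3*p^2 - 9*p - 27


(1) = (c - 4)*(c^2 + c - 6) = (c - 4)*(c - 2)*(c + 3)
(2) = (u + 2)*(u^2 + 6*u + 9) = (u + 2)*(u + 3)*(u + 3)
(3) = (y - 1)*(y^3 + 10*y^2 + 33*y + 36) = (y - 1)*(y + 4)*(y^2 + 6*y + 9) = (y - 1)*(y + 3)*(y + 4)*(y + 3)
(4) = (t + 2)*(t^2 - t) = (t - 1)*(t + 2)*(t)
(5) = (p + 3)*(p^2 - 9) = (p + 3)^2*(p - 3)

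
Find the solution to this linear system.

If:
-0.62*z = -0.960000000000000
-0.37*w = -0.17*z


Then:
w = 0.71
z = 1.55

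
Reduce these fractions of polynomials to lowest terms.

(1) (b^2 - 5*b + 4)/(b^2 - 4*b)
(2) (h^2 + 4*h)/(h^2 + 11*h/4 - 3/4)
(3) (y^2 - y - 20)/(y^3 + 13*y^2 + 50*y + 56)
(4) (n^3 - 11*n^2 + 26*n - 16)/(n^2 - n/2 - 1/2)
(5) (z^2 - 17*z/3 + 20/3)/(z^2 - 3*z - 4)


(1) = (b - 1)/b
(2) = (4*h^2 + 16*h)/(4*h^2 + 11*h - 3)
(3) = (y - 5)/(y^2 + 9*y + 14)
(4) = (2*n^2 - 20*n + 32)/(2*n + 1)
(5) = (3*z - 5)/(3*z + 3)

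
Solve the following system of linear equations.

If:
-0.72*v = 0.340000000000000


Then:
v = -0.47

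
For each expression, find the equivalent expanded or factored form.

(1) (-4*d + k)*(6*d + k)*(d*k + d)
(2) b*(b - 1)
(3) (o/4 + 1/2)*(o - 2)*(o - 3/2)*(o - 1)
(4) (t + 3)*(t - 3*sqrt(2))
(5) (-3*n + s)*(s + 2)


(1) = -24*d^3*k - 24*d^3 + 2*d^2*k^2 + 2*d^2*k + d*k^3 + d*k^2
(2) = b^2 - b
(3) = o^4/4 - 5*o^3/8 - 5*o^2/8 + 5*o/2 - 3/2
(4) = t^2 - 3*sqrt(2)*t + 3*t - 9*sqrt(2)
(5) = -3*n*s - 6*n + s^2 + 2*s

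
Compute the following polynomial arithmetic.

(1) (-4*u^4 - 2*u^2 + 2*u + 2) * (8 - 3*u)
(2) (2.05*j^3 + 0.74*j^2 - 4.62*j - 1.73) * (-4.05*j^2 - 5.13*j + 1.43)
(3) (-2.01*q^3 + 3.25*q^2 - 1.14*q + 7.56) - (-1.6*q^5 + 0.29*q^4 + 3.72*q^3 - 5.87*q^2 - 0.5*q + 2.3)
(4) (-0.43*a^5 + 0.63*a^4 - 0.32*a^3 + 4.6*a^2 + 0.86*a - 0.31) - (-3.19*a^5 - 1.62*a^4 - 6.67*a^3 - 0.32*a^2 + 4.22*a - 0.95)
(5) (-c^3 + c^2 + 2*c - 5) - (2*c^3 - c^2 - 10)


(1) = 12*u^5 - 32*u^4 + 6*u^3 - 22*u^2 + 10*u + 16
(2) = -8.3025*j^5 - 13.5135*j^4 + 17.8463*j^3 + 31.7653*j^2 + 2.2683*j - 2.4739
(3) = 1.6*q^5 - 0.29*q^4 - 5.73*q^3 + 9.12*q^2 - 0.64*q + 5.26
(4) = 2.76*a^5 + 2.25*a^4 + 6.35*a^3 + 4.92*a^2 - 3.36*a + 0.64
(5) = -3*c^3 + 2*c^2 + 2*c + 5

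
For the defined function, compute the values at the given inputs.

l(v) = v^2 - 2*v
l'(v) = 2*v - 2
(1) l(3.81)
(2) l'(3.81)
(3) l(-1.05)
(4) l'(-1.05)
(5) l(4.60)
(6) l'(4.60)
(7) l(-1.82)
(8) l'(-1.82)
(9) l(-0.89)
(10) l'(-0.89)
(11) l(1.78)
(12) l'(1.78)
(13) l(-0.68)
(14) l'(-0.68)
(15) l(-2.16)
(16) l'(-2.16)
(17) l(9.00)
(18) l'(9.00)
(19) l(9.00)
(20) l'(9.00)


(1) = 6.90
(2) = 5.62
(3) = 3.20
(4) = -4.10
(5) = 11.96
(6) = 7.20
(7) = 6.95
(8) = -5.64
(9) = 2.57
(10) = -3.78
(11) = -0.39
(12) = 1.56
(13) = 1.82
(14) = -3.36
(15) = 8.99
(16) = -6.32
(17) = 63.00
(18) = 16.00
(19) = 63.00
(20) = 16.00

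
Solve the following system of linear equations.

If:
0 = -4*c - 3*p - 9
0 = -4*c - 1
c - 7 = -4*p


Then:
No Solution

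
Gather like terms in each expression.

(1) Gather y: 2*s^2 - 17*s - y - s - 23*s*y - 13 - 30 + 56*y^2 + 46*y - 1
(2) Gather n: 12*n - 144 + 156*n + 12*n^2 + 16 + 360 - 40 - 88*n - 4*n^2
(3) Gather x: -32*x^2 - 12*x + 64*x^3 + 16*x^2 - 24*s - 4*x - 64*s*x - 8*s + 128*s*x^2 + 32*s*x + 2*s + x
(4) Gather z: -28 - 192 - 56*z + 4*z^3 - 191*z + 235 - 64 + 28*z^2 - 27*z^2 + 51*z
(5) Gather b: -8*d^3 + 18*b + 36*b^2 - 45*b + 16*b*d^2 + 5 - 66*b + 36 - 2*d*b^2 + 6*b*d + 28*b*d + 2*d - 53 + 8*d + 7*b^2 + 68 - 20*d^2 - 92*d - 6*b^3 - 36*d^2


(1) = 2*s^2 - 18*s + 56*y^2 + y*(45 - 23*s) - 44
(2) = 8*n^2 + 80*n + 192
(3) = -30*s + 64*x^3 + x^2*(128*s - 16) + x*(-32*s - 15)
(4) = 4*z^3 + z^2 - 196*z - 49
(5) = -6*b^3 + b^2*(43 - 2*d) + b*(16*d^2 + 34*d - 93) - 8*d^3 - 56*d^2 - 82*d + 56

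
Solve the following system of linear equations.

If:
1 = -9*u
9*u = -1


Then:
u = -1/9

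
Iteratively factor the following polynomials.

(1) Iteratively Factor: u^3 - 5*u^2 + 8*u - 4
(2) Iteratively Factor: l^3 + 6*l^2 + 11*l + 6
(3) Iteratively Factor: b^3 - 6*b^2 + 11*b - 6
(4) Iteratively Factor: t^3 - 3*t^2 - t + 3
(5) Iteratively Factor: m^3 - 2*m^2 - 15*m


(1) = (u - 1)*(u^2 - 4*u + 4) = (u - 2)*(u - 1)*(u - 2)
(2) = (l + 2)*(l^2 + 4*l + 3) = (l + 1)*(l + 2)*(l + 3)
(3) = (b - 3)*(b^2 - 3*b + 2) = (b - 3)*(b - 1)*(b - 2)
(4) = (t - 1)*(t^2 - 2*t - 3) = (t - 3)*(t - 1)*(t + 1)
(5) = (m)*(m^2 - 2*m - 15) = m*(m + 3)*(m - 5)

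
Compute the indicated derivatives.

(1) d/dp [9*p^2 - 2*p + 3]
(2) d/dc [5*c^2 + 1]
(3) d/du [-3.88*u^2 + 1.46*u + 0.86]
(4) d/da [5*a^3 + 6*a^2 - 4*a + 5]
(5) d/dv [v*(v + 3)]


(1) = 18*p - 2
(2) = 10*c
(3) = 1.46 - 7.76*u
(4) = 15*a^2 + 12*a - 4
(5) = 2*v + 3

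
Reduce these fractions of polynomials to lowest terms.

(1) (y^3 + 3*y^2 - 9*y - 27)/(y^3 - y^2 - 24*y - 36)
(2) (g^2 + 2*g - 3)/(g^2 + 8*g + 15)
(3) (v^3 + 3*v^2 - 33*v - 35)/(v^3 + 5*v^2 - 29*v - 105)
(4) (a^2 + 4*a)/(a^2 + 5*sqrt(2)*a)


(1) = (y^2 - 9)/(y^2 - 4*y - 12)
(2) = (g - 1)/(g + 5)
(3) = (v + 1)/(v + 3)
(4) = (a + 4)/(a + 5*sqrt(2))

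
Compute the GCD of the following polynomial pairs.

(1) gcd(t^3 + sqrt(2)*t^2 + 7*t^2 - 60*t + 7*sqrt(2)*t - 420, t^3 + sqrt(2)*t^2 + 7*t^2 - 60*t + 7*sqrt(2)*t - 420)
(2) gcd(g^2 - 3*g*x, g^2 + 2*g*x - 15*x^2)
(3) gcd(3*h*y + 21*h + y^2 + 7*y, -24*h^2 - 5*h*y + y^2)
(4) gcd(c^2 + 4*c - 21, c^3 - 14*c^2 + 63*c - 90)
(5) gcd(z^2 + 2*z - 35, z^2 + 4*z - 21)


(1) = t^3 + t^2*(sqrt(2) + 7) + t*(-60 + 7*sqrt(2)) - 420
(2) = -g + 3*x
(3) = gcd((3*h + y)*(y + 7), (-8*h + y)*(3*h + y)) = 3*h + y
(4) = c - 3
(5) = gcd((z - 5)*(z + 7), (z - 3)*(z + 7)) = z + 7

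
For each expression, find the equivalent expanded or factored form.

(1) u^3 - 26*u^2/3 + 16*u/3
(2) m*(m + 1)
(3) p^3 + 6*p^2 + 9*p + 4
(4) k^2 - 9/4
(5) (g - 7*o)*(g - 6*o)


(1) = u*(u - 8)*(u - 2/3)
(2) = m^2 + m
(3) = (p + 1)^2*(p + 4)
(4) = (k - 3/2)*(k + 3/2)
(5) = g^2 - 13*g*o + 42*o^2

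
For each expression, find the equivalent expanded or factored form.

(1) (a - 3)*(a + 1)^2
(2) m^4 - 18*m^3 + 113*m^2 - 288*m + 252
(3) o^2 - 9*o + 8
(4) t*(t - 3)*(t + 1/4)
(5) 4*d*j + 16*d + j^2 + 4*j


(1) = a^3 - a^2 - 5*a - 3
(2) = (m - 7)*(m - 6)*(m - 3)*(m - 2)
(3) = (o - 8)*(o - 1)
(4) = t^3 - 11*t^2/4 - 3*t/4
(5) = (4*d + j)*(j + 4)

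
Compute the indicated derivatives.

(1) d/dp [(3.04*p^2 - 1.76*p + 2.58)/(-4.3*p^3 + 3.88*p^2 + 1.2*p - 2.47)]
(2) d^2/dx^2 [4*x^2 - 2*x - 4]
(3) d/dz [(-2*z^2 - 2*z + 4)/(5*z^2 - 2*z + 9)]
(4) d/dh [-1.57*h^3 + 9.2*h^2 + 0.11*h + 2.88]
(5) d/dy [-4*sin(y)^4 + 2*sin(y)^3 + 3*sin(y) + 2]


(1) = (13.072*p^4 - 15.136*p^3 + 43.7588*p^2 - 35.0384*p + 1.2512)/(18.49*p^6 - 33.368*p^5 + 4.7344*p^4 + 30.554*p^3 - 17.7272*p^2 - 5.928*p + 6.1009)
(2) = 8
(3) = 2*(7*z^2 - 38*z - 5)/(25*z^4 - 20*z^3 + 94*z^2 - 36*z + 81)
(4) = -4.71*h^2 + 18.4*h + 0.11
(5) = (-16*sin(y)^3 + 6*sin(y)^2 + 3)*cos(y)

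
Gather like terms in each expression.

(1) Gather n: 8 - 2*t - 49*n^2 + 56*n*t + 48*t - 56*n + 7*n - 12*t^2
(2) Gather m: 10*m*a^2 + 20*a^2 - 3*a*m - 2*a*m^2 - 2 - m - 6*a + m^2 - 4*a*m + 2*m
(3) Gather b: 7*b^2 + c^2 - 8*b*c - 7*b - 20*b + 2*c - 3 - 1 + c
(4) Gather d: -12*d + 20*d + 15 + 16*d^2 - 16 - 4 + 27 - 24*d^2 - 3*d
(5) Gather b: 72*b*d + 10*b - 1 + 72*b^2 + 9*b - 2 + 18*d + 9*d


(1) = -49*n^2 + n*(56*t - 49) - 12*t^2 + 46*t + 8
(2) = 20*a^2 - 6*a + m^2*(1 - 2*a) + m*(10*a^2 - 7*a + 1) - 2
(3) = 7*b^2 + b*(-8*c - 27) + c^2 + 3*c - 4
(4) = -8*d^2 + 5*d + 22
(5) = 72*b^2 + b*(72*d + 19) + 27*d - 3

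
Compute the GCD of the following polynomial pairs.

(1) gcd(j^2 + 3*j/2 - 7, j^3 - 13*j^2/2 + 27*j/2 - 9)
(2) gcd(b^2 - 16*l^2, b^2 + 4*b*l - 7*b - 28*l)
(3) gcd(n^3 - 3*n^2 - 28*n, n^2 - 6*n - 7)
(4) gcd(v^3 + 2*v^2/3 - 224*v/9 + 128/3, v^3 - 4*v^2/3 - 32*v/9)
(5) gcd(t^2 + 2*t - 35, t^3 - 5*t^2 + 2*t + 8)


(1) = j - 2
(2) = gcd((b - 4*l)*(b + 4*l), (b - 7)*(b + 4*l)) = b + 4*l
(3) = n - 7
(4) = v - 8/3
(5) = gcd((t - 5)*(t + 7), (t - 4)*(t - 2)*(t + 1)) = 1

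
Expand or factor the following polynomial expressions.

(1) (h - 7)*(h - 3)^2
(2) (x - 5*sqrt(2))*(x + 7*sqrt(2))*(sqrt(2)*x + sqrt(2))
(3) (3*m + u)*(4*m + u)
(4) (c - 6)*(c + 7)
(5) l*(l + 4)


(1) = h^3 - 13*h^2 + 51*h - 63
(2) = sqrt(2)*x^3 + sqrt(2)*x^2 + 4*x^2 - 70*sqrt(2)*x + 4*x - 70*sqrt(2)
(3) = 12*m^2 + 7*m*u + u^2
(4) = c^2 + c - 42
(5) = l^2 + 4*l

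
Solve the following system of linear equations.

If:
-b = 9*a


Then:
a = -b/9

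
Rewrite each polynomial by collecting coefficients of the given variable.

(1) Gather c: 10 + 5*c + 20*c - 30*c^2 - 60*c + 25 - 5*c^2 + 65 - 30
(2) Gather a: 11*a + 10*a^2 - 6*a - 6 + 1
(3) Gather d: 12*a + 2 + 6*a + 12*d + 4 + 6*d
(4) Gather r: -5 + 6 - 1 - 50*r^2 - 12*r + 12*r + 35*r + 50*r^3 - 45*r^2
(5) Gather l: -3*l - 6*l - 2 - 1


(1) = -35*c^2 - 35*c + 70
(2) = 10*a^2 + 5*a - 5
(3) = 18*a + 18*d + 6
(4) = 50*r^3 - 95*r^2 + 35*r
(5) = -9*l - 3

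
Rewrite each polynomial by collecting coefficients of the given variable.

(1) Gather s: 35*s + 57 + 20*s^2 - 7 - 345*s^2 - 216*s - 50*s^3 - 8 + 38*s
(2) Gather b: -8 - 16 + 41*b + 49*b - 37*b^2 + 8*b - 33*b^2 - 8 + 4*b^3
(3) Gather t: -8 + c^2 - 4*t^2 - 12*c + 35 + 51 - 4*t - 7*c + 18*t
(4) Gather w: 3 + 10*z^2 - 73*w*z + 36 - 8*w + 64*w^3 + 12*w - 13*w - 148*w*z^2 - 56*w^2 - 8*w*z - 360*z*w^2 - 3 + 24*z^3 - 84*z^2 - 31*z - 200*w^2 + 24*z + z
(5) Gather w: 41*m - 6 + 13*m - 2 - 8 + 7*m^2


(1) = -50*s^3 - 325*s^2 - 143*s + 42
(2) = 4*b^3 - 70*b^2 + 98*b - 32
(3) = c^2 - 19*c - 4*t^2 + 14*t + 78
(4) = 64*w^3 + w^2*(-360*z - 256) + w*(-148*z^2 - 81*z - 9) + 24*z^3 - 74*z^2 - 6*z + 36
(5) = 7*m^2 + 54*m - 16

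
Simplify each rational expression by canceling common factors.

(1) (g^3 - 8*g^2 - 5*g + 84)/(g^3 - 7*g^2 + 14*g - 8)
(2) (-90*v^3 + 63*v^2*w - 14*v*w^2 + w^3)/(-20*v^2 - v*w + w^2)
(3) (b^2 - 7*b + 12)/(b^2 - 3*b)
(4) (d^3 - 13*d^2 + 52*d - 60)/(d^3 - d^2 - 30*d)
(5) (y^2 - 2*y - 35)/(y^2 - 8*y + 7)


(1) = (g^2 - 4*g - 21)/(g^2 - 3*g + 2)
(2) = (18*v^2 - 9*v*w + w^2)/(4*v + w)
(3) = (b - 4)/b
(4) = (d^2 - 7*d + 10)/(d^2 + 5*d)
(5) = (y + 5)/(y - 1)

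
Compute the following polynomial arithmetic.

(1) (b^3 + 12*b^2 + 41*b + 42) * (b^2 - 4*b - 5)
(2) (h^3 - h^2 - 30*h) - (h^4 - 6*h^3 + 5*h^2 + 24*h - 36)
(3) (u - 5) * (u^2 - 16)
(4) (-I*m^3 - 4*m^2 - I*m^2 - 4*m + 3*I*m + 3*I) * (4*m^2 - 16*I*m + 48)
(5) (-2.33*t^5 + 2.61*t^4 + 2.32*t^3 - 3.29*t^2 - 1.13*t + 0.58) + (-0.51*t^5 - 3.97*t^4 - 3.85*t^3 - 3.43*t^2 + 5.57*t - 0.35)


(1) = b^5 + 8*b^4 - 12*b^3 - 182*b^2 - 373*b - 210
(2) = -h^4 + 7*h^3 - 6*h^2 - 54*h + 36
(3) = u^3 - 5*u^2 - 16*u + 80
(4) = -4*I*m^5 - 32*m^4 - 4*I*m^4 - 32*m^3 + 28*I*m^3 - 144*m^2 + 28*I*m^2 - 144*m + 144*I*m + 144*I
(5) = -2.84*t^5 - 1.36*t^4 - 1.53*t^3 - 6.72*t^2 + 4.44*t + 0.23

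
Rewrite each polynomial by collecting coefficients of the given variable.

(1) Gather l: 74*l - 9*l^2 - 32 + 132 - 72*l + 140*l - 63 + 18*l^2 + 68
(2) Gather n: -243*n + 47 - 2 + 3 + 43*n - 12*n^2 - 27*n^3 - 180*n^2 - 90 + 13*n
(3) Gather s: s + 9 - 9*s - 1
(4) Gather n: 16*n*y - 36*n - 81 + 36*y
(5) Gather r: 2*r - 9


(1) = 9*l^2 + 142*l + 105
(2) = -27*n^3 - 192*n^2 - 187*n - 42
(3) = 8 - 8*s
(4) = n*(16*y - 36) + 36*y - 81
(5) = 2*r - 9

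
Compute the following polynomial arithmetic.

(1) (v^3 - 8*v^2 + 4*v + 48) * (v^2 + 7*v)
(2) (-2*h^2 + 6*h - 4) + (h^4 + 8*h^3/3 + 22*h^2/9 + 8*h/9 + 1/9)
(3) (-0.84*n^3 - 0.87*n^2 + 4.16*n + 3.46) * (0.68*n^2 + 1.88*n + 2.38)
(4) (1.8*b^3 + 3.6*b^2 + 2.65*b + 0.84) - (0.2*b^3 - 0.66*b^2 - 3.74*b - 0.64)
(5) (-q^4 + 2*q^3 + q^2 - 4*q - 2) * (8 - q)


(1) = v^5 - v^4 - 52*v^3 + 76*v^2 + 336*v
(2) = h^4 + 8*h^3/3 + 4*h^2/9 + 62*h/9 - 35/9
(3) = -0.5712*n^5 - 2.1708*n^4 - 0.806*n^3 + 8.103*n^2 + 16.4056*n + 8.2348
(4) = 1.6*b^3 + 4.26*b^2 + 6.39*b + 1.48
(5) = q^5 - 10*q^4 + 15*q^3 + 12*q^2 - 30*q - 16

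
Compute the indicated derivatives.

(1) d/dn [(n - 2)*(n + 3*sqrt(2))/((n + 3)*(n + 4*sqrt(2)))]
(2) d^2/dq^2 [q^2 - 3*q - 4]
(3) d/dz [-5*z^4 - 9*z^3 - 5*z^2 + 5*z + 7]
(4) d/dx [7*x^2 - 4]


(1) = (-(n - 2)*(n + 3)*(n + 3*sqrt(2)) - (n - 2)*(n + 3*sqrt(2))*(n + 4*sqrt(2)) + (n + 3)*(n + 4*sqrt(2))*(2*n - 2 + 3*sqrt(2)))/((n + 3)^2*(n + 4*sqrt(2))^2)
(2) = 2
(3) = -20*z^3 - 27*z^2 - 10*z + 5
(4) = 14*x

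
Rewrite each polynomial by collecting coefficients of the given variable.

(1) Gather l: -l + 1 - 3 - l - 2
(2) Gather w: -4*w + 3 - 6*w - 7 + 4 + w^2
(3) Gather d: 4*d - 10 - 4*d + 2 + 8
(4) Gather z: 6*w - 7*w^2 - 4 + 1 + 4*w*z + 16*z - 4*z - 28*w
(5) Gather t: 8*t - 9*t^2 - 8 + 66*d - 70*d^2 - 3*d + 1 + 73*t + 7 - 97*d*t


(1) = -2*l - 4
(2) = w^2 - 10*w
(3) = 0
(4) = -7*w^2 - 22*w + z*(4*w + 12) - 3
(5) = -70*d^2 + 63*d - 9*t^2 + t*(81 - 97*d)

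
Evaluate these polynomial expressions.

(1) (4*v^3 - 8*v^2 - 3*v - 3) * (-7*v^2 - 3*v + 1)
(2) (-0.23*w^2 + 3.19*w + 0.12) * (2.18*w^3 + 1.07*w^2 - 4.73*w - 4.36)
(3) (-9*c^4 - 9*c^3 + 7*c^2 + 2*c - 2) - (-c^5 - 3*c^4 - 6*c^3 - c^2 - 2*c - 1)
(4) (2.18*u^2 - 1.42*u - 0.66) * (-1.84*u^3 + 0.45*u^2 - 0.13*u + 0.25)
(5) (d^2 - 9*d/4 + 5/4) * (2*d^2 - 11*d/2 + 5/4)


(1) = -28*v^5 + 44*v^4 + 49*v^3 + 22*v^2 + 6*v - 3
(2) = -0.5014*w^5 + 6.7081*w^4 + 4.7628*w^3 - 13.9575*w^2 - 14.476*w - 0.5232
(3) = c^5 - 6*c^4 - 3*c^3 + 8*c^2 + 4*c - 1
(4) = -4.0112*u^5 + 3.5938*u^4 + 0.292*u^3 + 0.4326*u^2 - 0.2692*u - 0.165
(5) = 2*d^4 - 10*d^3 + 129*d^2/8 - 155*d/16 + 25/16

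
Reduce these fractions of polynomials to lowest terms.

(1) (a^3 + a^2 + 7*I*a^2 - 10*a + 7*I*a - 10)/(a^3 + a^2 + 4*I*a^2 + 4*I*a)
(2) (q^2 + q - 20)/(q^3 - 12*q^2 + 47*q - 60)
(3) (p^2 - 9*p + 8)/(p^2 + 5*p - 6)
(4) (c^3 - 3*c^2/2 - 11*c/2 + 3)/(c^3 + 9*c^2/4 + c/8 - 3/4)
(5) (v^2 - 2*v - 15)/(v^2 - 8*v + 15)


(1) = (a^2 + 7*I*a - 10)/(a^2 + 4*I*a)
(2) = (q + 5)/(q^2 - 8*q + 15)
(3) = (p - 8)/(p + 6)
(4) = (4*c - 12)/(4*c + 3)
(5) = (v + 3)/(v - 3)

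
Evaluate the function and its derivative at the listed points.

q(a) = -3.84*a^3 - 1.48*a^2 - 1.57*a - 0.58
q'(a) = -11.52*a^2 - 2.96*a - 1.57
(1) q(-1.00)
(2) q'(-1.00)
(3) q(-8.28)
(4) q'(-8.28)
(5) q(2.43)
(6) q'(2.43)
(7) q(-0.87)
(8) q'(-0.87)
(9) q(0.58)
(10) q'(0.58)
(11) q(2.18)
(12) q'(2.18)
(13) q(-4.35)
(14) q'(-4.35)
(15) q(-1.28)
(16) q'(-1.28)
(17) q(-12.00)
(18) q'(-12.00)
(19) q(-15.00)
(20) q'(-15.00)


(1) = 3.35
(2) = -10.13
(3) = 2090.78
(4) = -766.85
(5) = -68.23
(6) = -76.79
(7) = 2.19
(8) = -7.71
(9) = -2.74
(10) = -7.16
(11) = -50.82
(12) = -62.77
(13) = 294.33
(14) = -206.68
(15) = 7.06
(16) = -16.66
(17) = 6440.66
(18) = -1624.93
(19) = 12649.97
(20) = -2549.17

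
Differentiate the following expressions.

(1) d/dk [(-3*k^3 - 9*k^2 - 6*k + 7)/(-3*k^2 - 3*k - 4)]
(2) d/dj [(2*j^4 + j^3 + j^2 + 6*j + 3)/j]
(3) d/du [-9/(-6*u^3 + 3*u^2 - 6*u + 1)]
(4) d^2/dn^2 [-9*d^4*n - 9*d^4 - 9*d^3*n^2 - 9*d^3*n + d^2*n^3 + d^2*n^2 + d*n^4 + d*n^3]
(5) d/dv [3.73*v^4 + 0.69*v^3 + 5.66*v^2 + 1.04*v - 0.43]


(1) = 3*(3*k^4 + 6*k^3 + 15*k^2 + 38*k + 15)/(9*k^4 + 18*k^3 + 33*k^2 + 24*k + 16)
(2) = 6*j^2 + 2*j + 1 - 3/j^2
(3) = 54*(-3*u^2 + u - 1)/(6*u^3 - 3*u^2 + 6*u - 1)^2
(4) = 2*d*(-9*d^2 + 3*d*n + d + 6*n^2 + 3*n)
(5) = 14.92*v^3 + 2.07*v^2 + 11.32*v + 1.04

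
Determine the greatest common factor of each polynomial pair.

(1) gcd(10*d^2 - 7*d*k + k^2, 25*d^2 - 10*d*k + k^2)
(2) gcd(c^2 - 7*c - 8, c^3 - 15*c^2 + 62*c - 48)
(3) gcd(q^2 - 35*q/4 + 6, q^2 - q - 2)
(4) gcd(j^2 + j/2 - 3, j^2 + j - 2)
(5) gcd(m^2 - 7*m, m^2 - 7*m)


(1) = gcd((-5*d + k)*(-2*d + k), (-5*d + k)^2) = 5*d - k
(2) = c - 8
(3) = 1
(4) = gcd((j - 3/2)*(j + 2), (j - 1)*(j + 2)) = j + 2
(5) = gcd(m*(m - 7), m*(m - 7)) = m^2 - 7*m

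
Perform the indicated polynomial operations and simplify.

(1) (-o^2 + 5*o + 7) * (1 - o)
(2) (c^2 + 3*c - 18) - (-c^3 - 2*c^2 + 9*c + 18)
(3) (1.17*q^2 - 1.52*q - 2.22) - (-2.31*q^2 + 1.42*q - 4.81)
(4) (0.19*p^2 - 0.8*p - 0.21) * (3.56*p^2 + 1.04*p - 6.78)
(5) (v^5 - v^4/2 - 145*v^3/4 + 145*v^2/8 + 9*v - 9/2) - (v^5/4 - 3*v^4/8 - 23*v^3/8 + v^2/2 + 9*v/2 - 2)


(1) = o^3 - 6*o^2 - 2*o + 7
(2) = c^3 + 3*c^2 - 6*c - 36
(3) = 3.48*q^2 - 2.94*q + 2.59
(4) = 0.6764*p^4 - 2.6504*p^3 - 2.8678*p^2 + 5.2056*p + 1.4238
(5) = 3*v^5/4 - v^4/8 - 267*v^3/8 + 141*v^2/8 + 9*v/2 - 5/2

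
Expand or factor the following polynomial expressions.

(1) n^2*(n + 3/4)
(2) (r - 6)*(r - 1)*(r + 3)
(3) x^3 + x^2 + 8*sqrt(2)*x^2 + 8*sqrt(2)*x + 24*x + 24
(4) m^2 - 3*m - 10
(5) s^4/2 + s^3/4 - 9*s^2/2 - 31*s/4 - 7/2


(1) = n^3 + 3*n^2/4
(2) = r^3 - 4*r^2 - 15*r + 18
(3) = (x + 1)*(x + 2*sqrt(2))*(x + 6*sqrt(2))
(4) = (m - 5)*(m + 2)
(5) = (s/2 + 1/2)*(s - 7/2)*(s + 1)*(s + 2)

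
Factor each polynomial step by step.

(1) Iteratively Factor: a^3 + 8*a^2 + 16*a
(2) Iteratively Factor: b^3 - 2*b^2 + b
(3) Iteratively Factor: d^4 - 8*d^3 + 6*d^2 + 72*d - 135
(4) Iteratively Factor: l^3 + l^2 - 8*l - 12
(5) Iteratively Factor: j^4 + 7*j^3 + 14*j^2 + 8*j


(1) = (a)*(a^2 + 8*a + 16) = a*(a + 4)*(a + 4)
(2) = (b - 1)*(b^2 - b) = b*(b - 1)*(b - 1)
(3) = (d - 3)*(d^3 - 5*d^2 - 9*d + 45) = (d - 3)*(d + 3)*(d^2 - 8*d + 15) = (d - 3)^2*(d + 3)*(d - 5)
(4) = (l + 2)*(l^2 - l - 6) = (l + 2)^2*(l - 3)
(5) = (j)*(j^3 + 7*j^2 + 14*j + 8) = j*(j + 1)*(j^2 + 6*j + 8) = j*(j + 1)*(j + 2)*(j + 4)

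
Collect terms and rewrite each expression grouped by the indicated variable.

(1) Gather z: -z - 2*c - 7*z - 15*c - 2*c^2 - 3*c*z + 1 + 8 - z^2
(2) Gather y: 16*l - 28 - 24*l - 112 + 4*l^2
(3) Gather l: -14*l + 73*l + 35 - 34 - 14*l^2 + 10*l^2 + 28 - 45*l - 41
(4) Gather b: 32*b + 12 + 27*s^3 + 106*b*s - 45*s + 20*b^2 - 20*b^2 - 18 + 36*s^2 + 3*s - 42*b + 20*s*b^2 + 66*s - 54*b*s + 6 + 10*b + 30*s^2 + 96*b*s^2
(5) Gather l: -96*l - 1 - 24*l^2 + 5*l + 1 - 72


(1) = -2*c^2 - 17*c - z^2 + z*(-3*c - 8) + 9
(2) = 4*l^2 - 8*l - 140
(3) = -4*l^2 + 14*l - 12
(4) = 20*b^2*s + b*(96*s^2 + 52*s) + 27*s^3 + 66*s^2 + 24*s
(5) = -24*l^2 - 91*l - 72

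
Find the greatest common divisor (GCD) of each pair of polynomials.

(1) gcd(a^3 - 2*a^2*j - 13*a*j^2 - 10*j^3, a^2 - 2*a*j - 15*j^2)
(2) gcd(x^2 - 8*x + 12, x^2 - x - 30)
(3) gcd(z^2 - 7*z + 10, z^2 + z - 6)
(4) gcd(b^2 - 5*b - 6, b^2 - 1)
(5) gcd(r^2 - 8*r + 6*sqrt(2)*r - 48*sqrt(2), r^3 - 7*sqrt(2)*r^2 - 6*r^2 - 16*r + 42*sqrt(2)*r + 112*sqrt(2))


(1) = a - 5*j
(2) = x - 6
(3) = z - 2
(4) = b + 1
(5) = r - 8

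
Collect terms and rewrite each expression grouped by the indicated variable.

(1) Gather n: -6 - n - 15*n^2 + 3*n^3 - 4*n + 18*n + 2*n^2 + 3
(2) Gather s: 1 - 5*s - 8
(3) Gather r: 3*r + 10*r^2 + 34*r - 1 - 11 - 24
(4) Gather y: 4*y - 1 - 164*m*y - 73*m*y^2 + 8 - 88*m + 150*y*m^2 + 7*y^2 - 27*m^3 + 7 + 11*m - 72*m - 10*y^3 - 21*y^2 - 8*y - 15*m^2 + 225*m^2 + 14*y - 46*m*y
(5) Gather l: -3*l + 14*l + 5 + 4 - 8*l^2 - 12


(1) = 3*n^3 - 13*n^2 + 13*n - 3
(2) = -5*s - 7
(3) = 10*r^2 + 37*r - 36
(4) = -27*m^3 + 210*m^2 - 149*m - 10*y^3 + y^2*(-73*m - 14) + y*(150*m^2 - 210*m + 10) + 14
(5) = -8*l^2 + 11*l - 3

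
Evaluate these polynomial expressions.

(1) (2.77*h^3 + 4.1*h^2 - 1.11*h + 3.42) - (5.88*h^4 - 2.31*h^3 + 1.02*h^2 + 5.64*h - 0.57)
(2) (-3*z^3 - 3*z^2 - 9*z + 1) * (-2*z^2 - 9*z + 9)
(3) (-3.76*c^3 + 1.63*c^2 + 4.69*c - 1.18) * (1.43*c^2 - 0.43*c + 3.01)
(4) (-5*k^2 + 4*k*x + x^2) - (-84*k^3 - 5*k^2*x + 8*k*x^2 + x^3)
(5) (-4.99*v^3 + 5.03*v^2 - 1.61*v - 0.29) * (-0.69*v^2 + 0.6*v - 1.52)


(1) = -5.88*h^4 + 5.08*h^3 + 3.08*h^2 - 6.75*h + 3.99
(2) = 6*z^5 + 33*z^4 + 18*z^3 + 52*z^2 - 90*z + 9
(3) = -5.3768*c^5 + 3.9477*c^4 - 5.3118*c^3 + 1.2022*c^2 + 14.6243*c - 3.5518
(4) = 84*k^3 + 5*k^2*x - 5*k^2 - 8*k*x^2 + 4*k*x - x^3 + x^2
(5) = 3.4431*v^5 - 6.4647*v^4 + 11.7137*v^3 - 8.4115*v^2 + 2.2732*v + 0.4408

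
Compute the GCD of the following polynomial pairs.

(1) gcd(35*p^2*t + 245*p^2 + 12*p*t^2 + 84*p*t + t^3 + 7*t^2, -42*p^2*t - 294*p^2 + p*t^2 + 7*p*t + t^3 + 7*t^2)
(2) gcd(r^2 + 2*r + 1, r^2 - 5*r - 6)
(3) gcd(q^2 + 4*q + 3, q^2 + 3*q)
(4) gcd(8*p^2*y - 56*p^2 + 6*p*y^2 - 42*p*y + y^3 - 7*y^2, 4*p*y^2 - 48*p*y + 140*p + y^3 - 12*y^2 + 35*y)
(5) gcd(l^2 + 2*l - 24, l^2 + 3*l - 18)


(1) = gcd((5*p + t)*(7*p + t)*(t + 7), (-6*p + t)*(7*p + t)*(t + 7)) = 7*p*t + 49*p + t^2 + 7*t
(2) = gcd((r + 1)^2, (r - 6)*(r + 1)) = r + 1
(3) = q + 3
(4) = gcd((2*p + y)*(4*p + y)*(y - 7), (4*p + y)*(y - 7)*(y - 5)) = 4*p*y - 28*p + y^2 - 7*y
(5) = l + 6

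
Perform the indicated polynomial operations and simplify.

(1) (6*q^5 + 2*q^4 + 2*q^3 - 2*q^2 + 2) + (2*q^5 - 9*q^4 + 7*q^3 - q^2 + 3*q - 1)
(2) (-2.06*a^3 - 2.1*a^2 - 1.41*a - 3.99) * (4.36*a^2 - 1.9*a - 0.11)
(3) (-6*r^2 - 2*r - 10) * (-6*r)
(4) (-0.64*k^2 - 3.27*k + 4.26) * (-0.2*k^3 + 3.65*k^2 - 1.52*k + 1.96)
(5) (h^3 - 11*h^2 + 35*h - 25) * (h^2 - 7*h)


(1) = 8*q^5 - 7*q^4 + 9*q^3 - 3*q^2 + 3*q + 1
(2) = -8.9816*a^5 - 5.242*a^4 - 1.931*a^3 - 14.4864*a^2 + 7.7361*a + 0.4389
(3) = 36*r^3 + 12*r^2 + 60*r
(4) = 0.128*k^5 - 1.682*k^4 - 11.8147*k^3 + 19.265*k^2 - 12.8844*k + 8.3496
(5) = h^5 - 18*h^4 + 112*h^3 - 270*h^2 + 175*h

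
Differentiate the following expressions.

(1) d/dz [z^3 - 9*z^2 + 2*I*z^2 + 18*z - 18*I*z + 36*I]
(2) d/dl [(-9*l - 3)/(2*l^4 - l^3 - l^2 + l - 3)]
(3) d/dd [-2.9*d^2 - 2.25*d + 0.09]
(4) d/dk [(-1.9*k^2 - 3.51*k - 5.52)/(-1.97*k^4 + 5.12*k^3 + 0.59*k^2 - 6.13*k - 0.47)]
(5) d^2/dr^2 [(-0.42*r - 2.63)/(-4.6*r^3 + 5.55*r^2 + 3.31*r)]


(1) = 3*z^2 + z*(-18 + 4*I) + 18 - 18*I
(2) = 3*(-6*l^4 + 3*l^3 + 3*l^2 - 3*l + (3*l + 1)*(8*l^3 - 3*l^2 - 2*l + 1) + 9)/(-2*l^4 + l^3 + l^2 - l + 3)^2
(3) = -5.8*d - 2.25
(4) = (-7.486*k^5 - 11.0161*k^4 - 7.5552*k^3 + 98.5051*k^2 + 8.2996*k - 32.1879)/(3.8809*k^8 - 20.1728*k^7 + 23.8898*k^6 + 30.1938*k^5 - 60.5713*k^4 - 12.0462*k^3 + 37.0223*k^2 + 5.7622*k + 0.2209)
(5) = (53.3232*r^5 + 603.474*r^4 - 1035.63846*r^3 + 245.79717*r^2 + 289.88649*r + 57.629086)/(r^3*(97.336*r^6 - 352.314*r^5 + 214.9557*r^4 + 336.071925*r^3 - 154.674645*r^2 - 182.419065*r - 36.264691))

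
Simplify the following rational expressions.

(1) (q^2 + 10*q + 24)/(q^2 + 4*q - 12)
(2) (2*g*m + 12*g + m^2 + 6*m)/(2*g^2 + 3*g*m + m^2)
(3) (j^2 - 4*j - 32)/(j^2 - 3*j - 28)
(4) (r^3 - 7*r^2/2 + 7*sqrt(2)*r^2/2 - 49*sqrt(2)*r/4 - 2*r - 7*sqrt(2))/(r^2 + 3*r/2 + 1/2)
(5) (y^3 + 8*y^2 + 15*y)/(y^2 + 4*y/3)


(1) = (q + 4)/(q - 2)
(2) = (m + 6)/(g + m)
(3) = (j - 8)/(j - 7)
(4) = (8*r^2 + r*(-32 + 28*sqrt(2)) - 112*sqrt(2))/(8*r + 8)
(5) = (3*y^2 + 24*y + 45)/(3*y + 4)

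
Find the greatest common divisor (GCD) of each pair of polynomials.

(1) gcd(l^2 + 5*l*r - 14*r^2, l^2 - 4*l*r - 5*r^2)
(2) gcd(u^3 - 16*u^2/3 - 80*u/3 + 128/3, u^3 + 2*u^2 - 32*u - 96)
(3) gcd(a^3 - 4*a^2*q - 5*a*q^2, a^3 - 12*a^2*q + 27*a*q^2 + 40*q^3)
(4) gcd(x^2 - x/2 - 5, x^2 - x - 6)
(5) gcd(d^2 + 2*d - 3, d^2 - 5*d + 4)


(1) = gcd((l - 2*r)*(l + 7*r), (l - 5*r)*(l + r)) = 1
(2) = u + 4
(3) = gcd(a*(a - 5*q)*(a + q), (a - 8*q)*(a - 5*q)*(a + q)) = -a^2 + 4*a*q + 5*q^2
(4) = gcd((x - 5/2)*(x + 2), (x - 3)*(x + 2)) = x + 2
(5) = gcd((d - 1)*(d + 3), (d - 4)*(d - 1)) = d - 1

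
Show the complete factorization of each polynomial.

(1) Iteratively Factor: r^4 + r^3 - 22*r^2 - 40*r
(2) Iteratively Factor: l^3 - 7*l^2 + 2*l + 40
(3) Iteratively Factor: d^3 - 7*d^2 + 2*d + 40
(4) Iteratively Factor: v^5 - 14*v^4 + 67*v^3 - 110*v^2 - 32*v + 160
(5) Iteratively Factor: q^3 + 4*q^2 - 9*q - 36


(1) = (r + 2)*(r^3 - r^2 - 20*r) = (r - 5)*(r + 2)*(r^2 + 4*r) = (r - 5)*(r + 2)*(r + 4)*(r)
(2) = (l + 2)*(l^2 - 9*l + 20) = (l - 5)*(l + 2)*(l - 4)
(3) = (d - 4)*(d^2 - 3*d - 10) = (d - 4)*(d + 2)*(d - 5)
(4) = (v - 5)*(v^4 - 9*v^3 + 22*v^2 - 32) = (v - 5)*(v + 1)*(v^3 - 10*v^2 + 32*v - 32) = (v - 5)*(v - 4)*(v + 1)*(v^2 - 6*v + 8) = (v - 5)*(v - 4)^2*(v + 1)*(v - 2)
(5) = (q + 3)*(q^2 + q - 12) = (q - 3)*(q + 3)*(q + 4)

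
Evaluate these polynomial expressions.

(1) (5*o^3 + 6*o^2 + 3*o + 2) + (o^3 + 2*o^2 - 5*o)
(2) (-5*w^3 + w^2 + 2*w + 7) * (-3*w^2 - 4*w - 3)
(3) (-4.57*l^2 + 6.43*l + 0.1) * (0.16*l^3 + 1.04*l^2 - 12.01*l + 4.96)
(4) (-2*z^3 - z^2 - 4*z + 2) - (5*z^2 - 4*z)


(1) = 6*o^3 + 8*o^2 - 2*o + 2
(2) = 15*w^5 + 17*w^4 + 5*w^3 - 32*w^2 - 34*w - 21
(3) = -0.7312*l^5 - 3.724*l^4 + 61.5889*l^3 - 99.7875*l^2 + 30.6918*l + 0.496
(4) = -2*z^3 - 6*z^2 + 2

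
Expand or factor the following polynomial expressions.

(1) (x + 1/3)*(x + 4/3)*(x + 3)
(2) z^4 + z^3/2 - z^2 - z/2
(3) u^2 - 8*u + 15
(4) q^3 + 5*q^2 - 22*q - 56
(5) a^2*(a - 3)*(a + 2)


(1) = x^3 + 14*x^2/3 + 49*x/9 + 4/3
(2) = z*(z - 1)*(z + 1/2)*(z + 1)
(3) = (u - 5)*(u - 3)
(4) = (q - 4)*(q + 2)*(q + 7)
(5) = a^4 - a^3 - 6*a^2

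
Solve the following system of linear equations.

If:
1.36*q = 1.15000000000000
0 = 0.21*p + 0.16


Then:
p = -0.76
q = 0.85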